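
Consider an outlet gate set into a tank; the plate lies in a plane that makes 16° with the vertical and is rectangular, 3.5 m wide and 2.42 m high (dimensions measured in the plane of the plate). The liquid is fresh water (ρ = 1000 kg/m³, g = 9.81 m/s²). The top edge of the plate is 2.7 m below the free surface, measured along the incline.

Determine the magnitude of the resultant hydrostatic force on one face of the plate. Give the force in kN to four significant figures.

γ = ρg = 1000 × 9.81 = 9810 N/m³ = 9.81 kN/m³.
The plate makes 16° with the vertical, i.e. θ = 90° − 16° = 74° to the horizontal. Measuring y along the incline from the free-surface line, vertical depth h = y·sinθ with sinθ = 0.961262.
The centroid lies 2.42/2 = 1.21 m below the top edge, so y_c = 2.7 + 1.21 = 3.91 m and h_c = 3.91 × 0.961262 = 3.75853 m.
A = 3.5 × 2.42 = 8.47 m².
Resultant F = γ·h_c·A = 9.81 × 3.75853 × 8.47 = 312.299 kN.

F ≈ 312.3 kN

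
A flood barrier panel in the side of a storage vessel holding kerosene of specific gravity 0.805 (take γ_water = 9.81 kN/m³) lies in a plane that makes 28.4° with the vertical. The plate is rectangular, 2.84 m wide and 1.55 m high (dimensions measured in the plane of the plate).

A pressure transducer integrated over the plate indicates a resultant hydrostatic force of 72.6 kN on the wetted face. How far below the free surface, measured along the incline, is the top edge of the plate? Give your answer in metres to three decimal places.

y_top ≈ 1.599 m

γ = 0.805 × 9.81 = 7.89705 kN/m³.
A = 2.84 × 1.55 = 4.402 m².
From F = γ·h_c·A, the centroid depth is h_c = 72.6/(7.89705 × 4.402) = 2.08844 m.
The plate makes 28.4° with the vertical, i.e. θ = 90° − 28.4° = 61.6° to the horizontal. Measuring y along the incline from the free-surface line, vertical depth h = y·sinθ with sinθ = 0.879649.
Along the incline, y_c = h_c/sinθ = 2.08844/0.879649 = 2.37417 m.
The centroid lies 1.55/2 = 0.775 m below the top edge, so the top edge sits at y_top = 2.37417 − 0.775 = 1.59917 m along the incline.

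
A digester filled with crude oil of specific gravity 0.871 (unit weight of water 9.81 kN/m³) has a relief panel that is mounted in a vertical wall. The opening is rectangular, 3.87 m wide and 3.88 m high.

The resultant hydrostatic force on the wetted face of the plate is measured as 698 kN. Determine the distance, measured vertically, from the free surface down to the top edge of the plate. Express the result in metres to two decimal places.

d_top ≈ 3.50 m

γ = 0.871 × 9.81 = 8.54451 kN/m³.
A = 3.87 × 3.88 = 15.0156 m².
From F = γ·h_c·A, the centroid depth is h_c = 698/(8.54451 × 15.0156) = 5.44033 m.
The centroid lies 3.88/2 = 1.94 m below the top edge, so the top edge sits at h_top = 5.44033 − 1.94 = 3.50033 m below the surface.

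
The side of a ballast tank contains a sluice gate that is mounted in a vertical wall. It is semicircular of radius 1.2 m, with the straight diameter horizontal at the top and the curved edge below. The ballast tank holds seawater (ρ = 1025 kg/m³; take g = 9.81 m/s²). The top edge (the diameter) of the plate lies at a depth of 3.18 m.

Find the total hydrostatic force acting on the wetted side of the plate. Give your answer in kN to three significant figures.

F ≈ 83.9 kN

γ = ρg = 1025 × 9.81 / 1000 = 10.05525 kN/m³.
The centroid of a semicircle lies 4r/(3π) = 0.509296 m from the diameter, here below the top edge, so the centroid depth is h_c = 3.18 + 0.509296 = 3.6893 m.
A = πr²/2 = π × 1.2²/2 = 2.26195 m².
Resultant F = γ·h_c·A = 10.05525 × 3.6893 × 2.26195 = 83.9112 kN.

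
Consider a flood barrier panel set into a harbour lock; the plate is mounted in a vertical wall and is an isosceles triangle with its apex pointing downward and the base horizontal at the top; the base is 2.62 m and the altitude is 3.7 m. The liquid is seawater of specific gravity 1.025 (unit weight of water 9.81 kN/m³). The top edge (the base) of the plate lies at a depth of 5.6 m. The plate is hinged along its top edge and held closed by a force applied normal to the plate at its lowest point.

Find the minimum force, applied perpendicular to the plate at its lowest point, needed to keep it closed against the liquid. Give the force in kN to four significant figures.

P ≈ 121.0 kN

γ = 1.025 × 9.81 = 10.05525 kN/m³.
With the apex down, the centroid sits h/3 = 3.7/3 = 1.23333 m below the base (the top edge), so the centroid depth is h_c = 5.6 + 1.23333 = 6.83333 m.
A = ½ × 2.62 × 3.7 = 4.847 m².
Resultant F = γ·h_c·A = 10.05525 × 6.83333 × 4.847 = 333.041 kN.
I_c = b·h³/36 = 2.62 × 3.7³/36 = 3.68641 m⁴.
Centre of pressure: y_p = y_c + I_c/(y_c·A) = 6.83333 + 3.68641/(6.83333 × 4.847) = 6.83333 + 0.111301 = 6.94463 m along the plane.
The resultant acts 1.23333 + 0.111301 = 1.34463 m (along the plate) below the hinge at the top edge, so the moment about the hinge is M = F × 1.34463 = 333.041 × 1.34463 = 447.817 kN·m.
A normal force at the bottom, 3.7 m from the hinge, must supply this moment: P = 447.817/3.7 = 121.032 kN.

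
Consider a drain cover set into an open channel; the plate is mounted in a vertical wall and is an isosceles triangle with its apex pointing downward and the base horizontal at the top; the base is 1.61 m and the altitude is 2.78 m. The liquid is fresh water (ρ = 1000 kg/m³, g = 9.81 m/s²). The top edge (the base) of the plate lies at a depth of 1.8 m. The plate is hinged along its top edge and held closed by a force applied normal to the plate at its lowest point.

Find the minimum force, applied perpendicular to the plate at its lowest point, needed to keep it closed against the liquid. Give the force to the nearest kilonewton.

γ = ρg = 1000 × 9.81 = 9810 N/m³ = 9.81 kN/m³.
With the apex down, the centroid sits h/3 = 2.78/3 = 0.926667 m below the base (the top edge), so the centroid depth is h_c = 1.8 + 0.926667 = 2.72667 m.
A = ½ × 1.61 × 2.78 = 2.2379 m².
Resultant F = γ·h_c·A = 9.81 × 2.72667 × 2.2379 = 59.8608 kN.
I_c = b·h³/36 = 1.61 × 2.78³/36 = 0.960855 m⁴.
Centre of pressure: y_p = y_c + I_c/(y_c·A) = 2.72667 + 0.960855/(2.72667 × 2.2379) = 2.72667 + 0.157465 = 2.88414 m along the plane.
The resultant acts 0.926667 + 0.157465 = 1.08413 m (along the plate) below the hinge at the top edge, so the moment about the hinge is M = F × 1.08413 = 59.8608 × 1.08413 = 64.8969 kN·m.
A normal force at the bottom, 2.78 m from the hinge, must supply this moment: P = 64.8969/2.78 = 23.3442 kN.

P ≈ 23 kN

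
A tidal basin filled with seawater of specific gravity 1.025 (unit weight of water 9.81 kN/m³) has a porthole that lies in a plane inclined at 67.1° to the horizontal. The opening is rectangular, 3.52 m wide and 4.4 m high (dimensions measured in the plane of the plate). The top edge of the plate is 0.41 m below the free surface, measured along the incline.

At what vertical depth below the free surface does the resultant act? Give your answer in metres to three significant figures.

h_p = 2.97 m

γ = 1.025 × 9.81 = 10.05525 kN/m³.
Let θ = 67.1° be the plate's angle to the horizontal; measure y along the incline from where the plane meets the free surface. Vertical depth h = y·sinθ with sinθ = 0.921185.
The centroid lies 4.4/2 = 2.2 m below the top edge, so y_c = 0.41 + 2.2 = 2.61 m and h_c = 2.61 × 0.921185 = 2.40429 m.
A = 3.52 × 4.4 = 15.488 m².
Resultant F = γ·h_c·A = 10.05525 × 2.40429 × 15.488 = 374.434 kN.
I_c = b·h³/12 = 3.52 × 4.4³/12 = 24.9873 m⁴.
Centre of pressure: y_p = y_c + I_c/(y_c·A) = 2.61 + 24.9873/(2.61 × 15.488) = 2.61 + 0.618135 = 3.22813 m along the plane.
Vertically, h_p = y_p·sinθ = 3.22813 × 0.921185 = 2.9737 m.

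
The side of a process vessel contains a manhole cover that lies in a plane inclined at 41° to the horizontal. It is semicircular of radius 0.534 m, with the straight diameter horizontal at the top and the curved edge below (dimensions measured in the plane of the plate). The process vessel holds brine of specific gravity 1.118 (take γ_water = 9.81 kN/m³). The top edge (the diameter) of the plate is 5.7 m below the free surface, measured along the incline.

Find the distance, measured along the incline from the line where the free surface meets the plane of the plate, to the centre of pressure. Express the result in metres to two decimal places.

y_p = 5.93 m

γ = 1.118 × 9.81 = 10.96758 kN/m³.
Let θ = 41° be the plate's angle to the horizontal; measure y along the incline from where the plane meets the free surface. Vertical depth h = y·sinθ with sinθ = 0.656059.
The centroid of a semicircle lies 4r/(3π) = 0.226637 m from the diameter, here below the top edge, so y_c = 5.7 + 0.226637 = 5.92664 m and h_c = 5.92664 × 0.656059 = 3.88823 m.
A = πr²/2 = π × 0.534²/2 = 0.447922 m².
Resultant F = γ·h_c·A = 10.96758 × 3.88823 × 0.447922 = 19.1014 kN.
I_c = (π/8 − 8/(9π))·r⁴ = 0.109757 × 0.534⁴ = 0.00892477 m⁴.
Centre of pressure: y_p = y_c + I_c/(y_c·A) = 5.92664 + 0.00892477/(5.92664 × 0.447922) = 5.92664 + 0.00336191 = 5.93 m along the plane.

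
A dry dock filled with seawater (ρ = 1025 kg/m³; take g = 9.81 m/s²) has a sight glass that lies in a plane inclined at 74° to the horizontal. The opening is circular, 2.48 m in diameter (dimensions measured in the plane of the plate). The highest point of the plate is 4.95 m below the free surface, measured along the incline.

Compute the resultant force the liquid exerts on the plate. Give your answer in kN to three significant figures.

F ≈ 289 kN

γ = ρg = 1025 × 9.81 / 1000 = 10.05525 kN/m³.
Let θ = 74° be the plate's angle to the horizontal; measure y along the incline from where the plane meets the free surface. Vertical depth h = y·sinθ with sinθ = 0.961262.
The centroid is at the centre, 1.24 m below the top of the plate, so y_c = 4.95 + 1.24 = 6.19 m and h_c = 6.19 × 0.961262 = 5.95021 m.
A = π(1.24)² = 4.83051 m².
Resultant F = γ·h_c·A = 10.05525 × 5.95021 × 4.83051 = 289.014 kN.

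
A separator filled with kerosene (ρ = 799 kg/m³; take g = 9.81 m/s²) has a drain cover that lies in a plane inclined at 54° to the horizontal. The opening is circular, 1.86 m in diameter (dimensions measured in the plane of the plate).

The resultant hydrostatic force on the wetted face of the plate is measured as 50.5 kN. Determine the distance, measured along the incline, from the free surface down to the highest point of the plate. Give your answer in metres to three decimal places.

γ = ρg = 799 × 9.81 / 1000 = 7.83819 kN/m³.
A = π(0.93)² = 2.71716 m².
From F = γ·h_c·A, the centroid depth is h_c = 50.5/(7.83819 × 2.71716) = 2.37116 m.
Let θ = 54° be the plate's angle to the horizontal; measure y along the incline from where the plane meets the free surface. Vertical depth h = y·sinθ with sinθ = 0.809017.
Along the incline, y_c = h_c/sinθ = 2.37116/0.809017 = 2.93091 m.
The centroid is at the centre, 0.93 m below the top of the plate, so the highest point sits at y_top = 2.93091 − 0.93 = 2.00091 m along the incline.

y_top ≈ 2.001 m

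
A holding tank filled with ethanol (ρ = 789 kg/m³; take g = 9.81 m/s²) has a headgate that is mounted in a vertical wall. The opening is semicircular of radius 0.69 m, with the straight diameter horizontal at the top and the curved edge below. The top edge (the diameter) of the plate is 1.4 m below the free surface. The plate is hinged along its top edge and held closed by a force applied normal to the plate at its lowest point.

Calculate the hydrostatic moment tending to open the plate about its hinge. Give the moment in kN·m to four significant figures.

M ≈ 3.062 kN·m

γ = ρg = 789 × 9.81 / 1000 = 7.74009 kN/m³.
The centroid of a semicircle lies 4r/(3π) = 0.292845 m from the diameter, here below the top edge, so the centroid depth is h_c = 1.4 + 0.292845 = 1.69284 m.
A = πr²/2 = π × 0.69²/2 = 0.747856 m².
Resultant F = γ·h_c·A = 7.74009 × 1.69284 × 0.747856 = 9.79896 kN.
I_c = (π/8 − 8/(9π))·r⁴ = 0.109757 × 0.69⁴ = 0.0248788 m⁴.
Centre of pressure: y_p = y_c + I_c/(y_c·A) = 1.69284 + 0.0248788/(1.69284 × 0.747856) = 1.69284 + 0.0196515 = 1.71249 m along the plane.
The resultant acts 0.292845 + 0.0196515 = 0.312497 m (along the plate) below the hinge at the top edge, so the moment about the hinge is M = F × 0.312497 = 9.79896 × 0.312497 = 3.06215 kN·m.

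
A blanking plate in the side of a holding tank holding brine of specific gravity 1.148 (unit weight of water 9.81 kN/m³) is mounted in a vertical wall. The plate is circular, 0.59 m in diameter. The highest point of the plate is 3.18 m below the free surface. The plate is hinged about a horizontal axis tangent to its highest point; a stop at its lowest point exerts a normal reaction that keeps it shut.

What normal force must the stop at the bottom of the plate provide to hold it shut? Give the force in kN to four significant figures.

P ≈ 5.463 kN

γ = 1.148 × 9.81 = 11.26188 kN/m³.
The centroid is at the centre, 0.295 m below the top of the plate, so the centroid depth is h_c = 3.18 + 0.295 = 3.475 m.
A = π(0.295)² = 0.273397 m².
Resultant F = γ·h_c·A = 11.26188 × 3.475 × 0.273397 = 10.6994 kN.
I_c = πr⁴/4 = π × 0.295⁴/4 = 0.0059481 m⁴.
Centre of pressure: y_p = y_c + I_c/(y_c·A) = 3.475 + 0.0059481/(3.475 × 0.273397) = 3.475 + 0.0062608 = 3.48126 m along the plane.
The resultant acts 0.295 + 0.0062608 = 0.301261 m (along the plate) below the hinge at the top edge, so the moment about the hinge is M = F × 0.301261 = 10.6994 × 0.301261 = 3.22331 kN·m.
A normal force at the bottom, 0.59 m from the hinge, must supply this moment: P = 3.22331/0.59 = 5.46324 kN.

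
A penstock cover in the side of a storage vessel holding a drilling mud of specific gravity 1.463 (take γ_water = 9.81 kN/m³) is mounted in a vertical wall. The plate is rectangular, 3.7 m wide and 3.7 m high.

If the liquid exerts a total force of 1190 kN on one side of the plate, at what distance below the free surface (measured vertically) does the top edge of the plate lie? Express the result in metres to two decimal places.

γ = 1.463 × 9.81 = 14.35203 kN/m³.
A = 3.7 × 3.7 = 13.69 m².
From F = γ·h_c·A, the centroid depth is h_c = 1190/(14.35203 × 13.69) = 6.05662 m.
The centroid lies 3.7/2 = 1.85 m below the top edge, so the top edge sits at h_top = 6.05662 − 1.85 = 4.20662 m below the surface.

d_top ≈ 4.21 m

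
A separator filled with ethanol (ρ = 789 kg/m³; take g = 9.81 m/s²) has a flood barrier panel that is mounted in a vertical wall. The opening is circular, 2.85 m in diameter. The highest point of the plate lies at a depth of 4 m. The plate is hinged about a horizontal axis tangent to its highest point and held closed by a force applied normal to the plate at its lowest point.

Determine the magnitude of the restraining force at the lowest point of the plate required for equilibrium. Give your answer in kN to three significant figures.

γ = ρg = 789 × 9.81 / 1000 = 7.74009 kN/m³.
The centroid is at the centre, 1.425 m below the top of the plate, so the centroid depth is h_c = 4 + 1.425 = 5.425 m.
A = π(1.425)² = 6.3794 m².
Resultant F = γ·h_c·A = 7.74009 × 5.425 × 6.3794 = 267.871 kN.
I_c = πr⁴/4 = π × 1.425⁴/4 = 3.23854 m⁴.
Centre of pressure: y_p = y_c + I_c/(y_c·A) = 5.425 + 3.23854/(5.425 × 6.3794) = 5.425 + 0.0935771 = 5.51858 m along the plane.
The resultant acts 1.425 + 0.0935771 = 1.51858 m (along the plate) below the hinge at the top edge, so the moment about the hinge is M = F × 1.51858 = 267.871 × 1.51858 = 406.784 kN·m.
A normal force at the bottom, 2.85 m from the hinge, must supply this moment: P = 406.784/2.85 = 142.731 kN.

P ≈ 143 kN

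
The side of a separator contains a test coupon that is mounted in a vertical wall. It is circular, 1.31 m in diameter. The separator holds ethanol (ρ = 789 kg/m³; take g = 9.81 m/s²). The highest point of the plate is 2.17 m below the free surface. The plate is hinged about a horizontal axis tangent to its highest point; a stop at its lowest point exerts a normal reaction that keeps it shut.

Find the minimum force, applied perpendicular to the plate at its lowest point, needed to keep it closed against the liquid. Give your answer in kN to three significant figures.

γ = ρg = 789 × 9.81 / 1000 = 7.74009 kN/m³.
The centroid is at the centre, 0.655 m below the top of the plate, so the centroid depth is h_c = 2.17 + 0.655 = 2.825 m.
A = π(0.655)² = 1.34782 m².
Resultant F = γ·h_c·A = 7.74009 × 2.825 × 1.34782 = 29.4711 kN.
I_c = πr⁴/4 = π × 0.655⁴/4 = 0.144562 m⁴.
Centre of pressure: y_p = y_c + I_c/(y_c·A) = 2.825 + 0.144562/(2.825 × 1.34782) = 2.825 + 0.0379668 = 2.86297 m along the plane.
The resultant acts 0.655 + 0.0379668 = 0.692967 m (along the plate) below the hinge at the top edge, so the moment about the hinge is M = F × 0.692967 = 29.4711 × 0.692967 = 20.4225 kN·m.
A normal force at the bottom, 1.31 m from the hinge, must supply this moment: P = 20.4225/1.31 = 15.5897 kN.

P ≈ 15.6 kN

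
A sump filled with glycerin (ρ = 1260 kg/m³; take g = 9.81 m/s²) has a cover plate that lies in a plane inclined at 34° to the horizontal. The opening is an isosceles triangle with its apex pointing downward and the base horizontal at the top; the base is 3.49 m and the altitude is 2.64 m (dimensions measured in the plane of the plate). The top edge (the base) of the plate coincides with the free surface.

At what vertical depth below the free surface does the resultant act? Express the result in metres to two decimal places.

γ = ρg = 1260 × 9.81 / 1000 = 12.3606 kN/m³.
Let θ = 34° be the plate's angle to the horizontal; measure y along the incline from where the plane meets the free surface. Vertical depth h = y·sinθ with sinθ = 0.559193.
With the apex down, the centroid sits h/3 = 2.64/3 = 0.88 m below the base (the top edge), so y_c = 0.88 m and h_c = 0.88 × 0.559193 = 0.49209 m.
A = ½ × 3.49 × 2.64 = 4.6068 m².
Resultant F = γ·h_c·A = 12.3606 × 0.49209 × 4.6068 = 28.021 kN.
I_c = b·h³/36 = 3.49 × 2.64³/36 = 1.78375 m⁴.
Centre of pressure: y_p = y_c + I_c/(y_c·A) = 0.88 + 1.78375/(0.88 × 4.6068) = 0.88 + 0.439999 = 1.32 m along the plane.
Vertically, h_p = y_p·sinθ = 1.32 × 0.559193 = 0.738135 m.

h_p = 0.74 m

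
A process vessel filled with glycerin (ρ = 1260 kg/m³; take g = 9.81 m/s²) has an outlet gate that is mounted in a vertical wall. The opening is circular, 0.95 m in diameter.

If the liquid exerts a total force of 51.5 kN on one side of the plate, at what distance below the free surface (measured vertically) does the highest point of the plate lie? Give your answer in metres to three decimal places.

d_top ≈ 5.403 m

γ = ρg = 1260 × 9.81 / 1000 = 12.3606 kN/m³.
A = π(0.475)² = 0.708822 m².
From F = γ·h_c·A, the centroid depth is h_c = 51.5/(12.3606 × 0.708822) = 5.87801 m.
The centroid is at the centre, 0.475 m below the top of the plate, so the highest point sits at h_top = 5.87801 − 0.475 = 5.40301 m below the surface.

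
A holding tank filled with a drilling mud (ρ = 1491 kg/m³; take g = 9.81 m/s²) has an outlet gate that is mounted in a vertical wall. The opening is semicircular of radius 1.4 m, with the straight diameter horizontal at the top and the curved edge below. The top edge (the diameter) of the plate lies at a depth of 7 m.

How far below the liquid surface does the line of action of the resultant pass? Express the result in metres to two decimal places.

h_p = 7.61 m

γ = ρg = 1491 × 9.81 / 1000 = 14.62671 kN/m³.
The centroid of a semicircle lies 4r/(3π) = 0.594178 m from the diameter, here below the top edge, so the centroid depth is h_c = 7 + 0.594178 = 7.59418 m.
A = πr²/2 = π × 1.4²/2 = 3.07876 m².
Resultant F = γ·h_c·A = 14.62671 × 7.59418 × 3.07876 = 341.982 kN.
I_c = (π/8 − 8/(9π))·r⁴ = 0.109757 × 1.4⁴ = 0.421642 m⁴.
Centre of pressure: y_p = y_c + I_c/(y_c·A) = 7.59418 + 0.421642/(7.59418 × 3.07876) = 7.59418 + 0.0180338 = 7.61221 m along the plane.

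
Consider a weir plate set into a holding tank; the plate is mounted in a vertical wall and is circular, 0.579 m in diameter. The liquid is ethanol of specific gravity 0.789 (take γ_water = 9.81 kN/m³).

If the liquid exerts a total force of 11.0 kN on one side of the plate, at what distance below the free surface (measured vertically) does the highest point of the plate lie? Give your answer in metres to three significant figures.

d_top ≈ 5.11 m

γ = 0.789 × 9.81 = 7.74009 kN/m³.
A = π(0.2895)² = 0.263298 m².
From F = γ·h_c·A, the centroid depth is h_c = 11.0/(7.74009 × 0.263298) = 5.39758 m.
The centroid is at the centre, 0.2895 m below the top of the plate, so the highest point sits at h_top = 5.39758 − 0.2895 = 5.10808 m below the surface.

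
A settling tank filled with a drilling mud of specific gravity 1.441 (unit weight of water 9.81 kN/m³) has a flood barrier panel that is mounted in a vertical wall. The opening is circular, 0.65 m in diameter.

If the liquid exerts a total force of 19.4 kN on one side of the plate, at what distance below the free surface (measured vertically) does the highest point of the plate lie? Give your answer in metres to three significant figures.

d_top ≈ 3.81 m

γ = 1.441 × 9.81 = 14.13621 kN/m³.
A = π(0.325)² = 0.331831 m².
From F = γ·h_c·A, the centroid depth is h_c = 19.4/(14.13621 × 0.331831) = 4.13573 m.
The centroid is at the centre, 0.325 m below the top of the plate, so the highest point sits at h_top = 4.13573 − 0.325 = 3.81073 m below the surface.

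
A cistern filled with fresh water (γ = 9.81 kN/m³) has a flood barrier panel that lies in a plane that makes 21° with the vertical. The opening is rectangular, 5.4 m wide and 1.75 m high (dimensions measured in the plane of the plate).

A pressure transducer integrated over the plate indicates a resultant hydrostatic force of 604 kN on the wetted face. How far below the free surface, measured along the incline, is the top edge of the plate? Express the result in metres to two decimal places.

y_top ≈ 6.10 m

γ = 9.81 kN/m³.
A = 5.4 × 1.75 = 9.45 m².
From F = γ·h_c·A, the centroid depth is h_c = 604/(9.81 × 9.45) = 6.51533 m.
The plate makes 21° with the vertical, i.e. θ = 90° − 21° = 69° to the horizontal. Measuring y along the incline from the free-surface line, vertical depth h = y·sinθ with sinθ = 0.933580.
Along the incline, y_c = h_c/sinθ = 6.51533/0.933580 = 6.97887 m.
The centroid lies 1.75/2 = 0.875 m below the top edge, so the top edge sits at y_top = 6.97887 − 0.875 = 6.10387 m along the incline.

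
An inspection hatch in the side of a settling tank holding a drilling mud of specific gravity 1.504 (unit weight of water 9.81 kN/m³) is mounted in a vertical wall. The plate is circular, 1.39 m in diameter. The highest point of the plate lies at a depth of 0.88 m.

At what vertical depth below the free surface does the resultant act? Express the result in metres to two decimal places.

γ = 1.504 × 9.81 = 14.75424 kN/m³.
The centroid is at the centre, 0.695 m below the top of the plate, so the centroid depth is h_c = 0.88 + 0.695 = 1.575 m.
A = π(0.695)² = 1.51747 m².
Resultant F = γ·h_c·A = 14.75424 × 1.575 × 1.51747 = 35.2629 kN.
I_c = πr⁴/4 = π × 0.695⁴/4 = 0.183244 m⁴.
Centre of pressure: y_p = y_c + I_c/(y_c·A) = 1.575 + 0.183244/(1.575 × 1.51747) = 1.575 + 0.0766706 = 1.65167 m along the plane.

h_p = 1.65 m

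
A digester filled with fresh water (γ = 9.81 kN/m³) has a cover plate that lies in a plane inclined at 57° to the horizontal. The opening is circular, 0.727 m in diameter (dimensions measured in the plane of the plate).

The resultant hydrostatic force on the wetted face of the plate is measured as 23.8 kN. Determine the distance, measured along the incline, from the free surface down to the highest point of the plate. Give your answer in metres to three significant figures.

y_top ≈ 6.61 m

γ = 9.81 kN/m³.
A = π(0.3635)² = 0.415106 m².
From F = γ·h_c·A, the centroid depth is h_c = 23.8/(9.81 × 0.415106) = 5.84452 m.
Let θ = 57° be the plate's angle to the horizontal; measure y along the incline from where the plane meets the free surface. Vertical depth h = y·sinθ with sinθ = 0.838671.
Along the incline, y_c = h_c/sinθ = 5.84452/0.838671 = 6.96879 m.
The centroid is at the centre, 0.3635 m below the top of the plate, so the highest point sits at y_top = 6.96879 − 0.3635 = 6.60529 m along the incline.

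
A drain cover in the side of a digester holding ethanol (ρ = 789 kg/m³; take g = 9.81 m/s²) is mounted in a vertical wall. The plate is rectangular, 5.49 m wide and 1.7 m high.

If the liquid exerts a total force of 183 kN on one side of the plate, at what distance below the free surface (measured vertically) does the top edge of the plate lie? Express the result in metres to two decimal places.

d_top ≈ 1.68 m

γ = ρg = 789 × 9.81 / 1000 = 7.74009 kN/m³.
A = 5.49 × 1.7 = 9.333 m².
From F = γ·h_c·A, the centroid depth is h_c = 183/(7.74009 × 9.333) = 2.53328 m.
The centroid lies 1.7/2 = 0.85 m below the top edge, so the top edge sits at h_top = 2.53328 − 0.85 = 1.68328 m below the surface.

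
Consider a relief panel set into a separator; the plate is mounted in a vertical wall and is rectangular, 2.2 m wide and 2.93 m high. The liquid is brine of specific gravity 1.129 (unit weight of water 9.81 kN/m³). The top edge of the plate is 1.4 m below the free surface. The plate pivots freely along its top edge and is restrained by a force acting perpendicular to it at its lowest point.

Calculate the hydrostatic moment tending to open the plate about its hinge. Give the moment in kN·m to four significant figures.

γ = 1.129 × 9.81 = 11.07549 kN/m³.
The centroid lies 2.93/2 = 1.465 m below the top edge, so the centroid depth is h_c = 1.4 + 1.465 = 2.865 m.
A = 2.2 × 2.93 = 6.446 m².
Resultant F = γ·h_c·A = 11.07549 × 2.865 × 6.446 = 204.54 kN.
I_c = b·h³/12 = 2.2 × 2.93³/12 = 4.61152 m⁴.
Centre of pressure: y_p = y_c + I_c/(y_c·A) = 2.865 + 4.61152/(2.865 × 6.446) = 2.865 + 0.249706 = 3.11471 m along the plane.
The resultant acts 1.465 + 0.249706 = 1.71471 m (along the plate) below the hinge at the top edge, so the moment about the hinge is M = F × 1.71471 = 204.54 × 1.71471 = 350.727 kN·m.

M ≈ 350.7 kN·m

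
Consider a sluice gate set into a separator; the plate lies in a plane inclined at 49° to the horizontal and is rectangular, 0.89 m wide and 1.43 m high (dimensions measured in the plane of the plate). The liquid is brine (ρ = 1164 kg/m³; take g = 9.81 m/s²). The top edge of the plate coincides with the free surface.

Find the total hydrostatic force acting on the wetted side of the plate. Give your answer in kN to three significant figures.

F ≈ 7.84 kN

γ = ρg = 1164 × 9.81 / 1000 = 11.41884 kN/m³.
Let θ = 49° be the plate's angle to the horizontal; measure y along the incline from where the plane meets the free surface. Vertical depth h = y·sinθ with sinθ = 0.754710.
The centroid lies 1.43/2 = 0.715 m below the top edge, so y_c = 0.715 m and h_c = 0.715 × 0.754710 = 0.539618 m.
A = 0.89 × 1.43 = 1.2727 m².
Resultant F = γ·h_c·A = 11.41884 × 0.539618 × 1.2727 = 7.84214 kN.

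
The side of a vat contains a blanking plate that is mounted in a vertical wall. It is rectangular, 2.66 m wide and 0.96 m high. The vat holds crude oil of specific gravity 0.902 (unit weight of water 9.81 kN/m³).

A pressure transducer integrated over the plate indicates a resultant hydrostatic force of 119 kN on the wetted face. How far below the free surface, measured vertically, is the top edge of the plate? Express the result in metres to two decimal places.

γ = 0.902 × 9.81 = 8.84862 kN/m³.
A = 2.66 × 0.96 = 2.5536 m².
From F = γ·h_c·A, the centroid depth is h_c = 119/(8.84862 × 2.5536) = 5.26646 m.
The centroid lies 0.96/2 = 0.48 m below the top edge, so the top edge sits at h_top = 5.26646 − 0.48 = 4.78646 m below the surface.

d_top ≈ 4.79 m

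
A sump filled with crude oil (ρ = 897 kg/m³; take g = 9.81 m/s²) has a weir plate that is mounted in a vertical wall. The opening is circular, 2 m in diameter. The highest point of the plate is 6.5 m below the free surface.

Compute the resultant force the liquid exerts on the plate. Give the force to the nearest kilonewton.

γ = ρg = 897 × 9.81 / 1000 = 8.79957 kN/m³.
The centroid is at the centre, 1 m below the top of the plate, so the centroid depth is h_c = 6.5 + 1 = 7.5 m.
A = π(1)² = 3.14159 m².
Resultant F = γ·h_c·A = 8.79957 × 7.5 × 3.14159 = 207.335 kN.

F ≈ 207 kN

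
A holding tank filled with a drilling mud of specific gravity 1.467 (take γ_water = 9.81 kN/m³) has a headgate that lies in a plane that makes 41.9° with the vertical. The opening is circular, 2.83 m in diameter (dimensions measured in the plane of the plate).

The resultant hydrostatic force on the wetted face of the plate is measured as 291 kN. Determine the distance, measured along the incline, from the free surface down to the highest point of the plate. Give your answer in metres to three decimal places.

γ = 1.467 × 9.81 = 14.39127 kN/m³.
A = π(1.415)² = 6.29018 m².
From F = γ·h_c·A, the centroid depth is h_c = 291/(14.39127 × 6.29018) = 3.21463 m.
The plate makes 41.9° with the vertical, i.e. θ = 90° − 41.9° = 48.1° to the horizontal. Measuring y along the incline from the free-surface line, vertical depth h = y·sinθ with sinθ = 0.744312.
Along the incline, y_c = h_c/sinθ = 3.21463/0.744312 = 4.31893 m.
The centroid is at the centre, 1.415 m below the top of the plate, so the highest point sits at y_top = 4.31893 − 1.415 = 2.90393 m along the incline.

y_top ≈ 2.904 m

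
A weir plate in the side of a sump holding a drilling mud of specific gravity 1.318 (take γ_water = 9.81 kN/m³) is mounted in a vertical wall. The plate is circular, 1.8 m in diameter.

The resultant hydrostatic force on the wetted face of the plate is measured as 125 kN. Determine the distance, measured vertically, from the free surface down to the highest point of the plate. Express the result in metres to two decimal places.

γ = 1.318 × 9.81 = 12.92958 kN/m³.
A = π(0.9)² = 2.54469 m².
From F = γ·h_c·A, the centroid depth is h_c = 125/(12.92958 × 2.54469) = 3.79919 m.
The centroid is at the centre, 0.9 m below the top of the plate, so the highest point sits at h_top = 3.79919 − 0.9 = 2.89919 m below the surface.

d_top ≈ 2.90 m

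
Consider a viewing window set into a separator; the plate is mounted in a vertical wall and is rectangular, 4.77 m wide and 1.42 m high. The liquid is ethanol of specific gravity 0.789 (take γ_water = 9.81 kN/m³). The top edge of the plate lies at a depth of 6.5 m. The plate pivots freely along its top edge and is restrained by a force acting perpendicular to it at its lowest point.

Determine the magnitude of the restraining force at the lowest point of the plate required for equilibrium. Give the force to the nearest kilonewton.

P ≈ 195 kN

γ = 0.789 × 9.81 = 7.74009 kN/m³.
The centroid lies 1.42/2 = 0.71 m below the top edge, so the centroid depth is h_c = 6.5 + 0.71 = 7.21 m.
A = 4.77 × 1.42 = 6.7734 m².
Resultant F = γ·h_c·A = 7.74009 × 7.21 × 6.7734 = 377.997 kN.
I_c = b·h³/12 = 4.77 × 1.42³/12 = 1.13816 m⁴.
Centre of pressure: y_p = y_c + I_c/(y_c·A) = 7.21 + 1.13816/(7.21 × 6.7734) = 7.21 + 0.0233057 = 7.23331 m along the plane.
The resultant acts 0.71 + 0.0233057 = 0.733306 m (along the plate) below the hinge at the top edge, so the moment about the hinge is M = F × 0.733306 = 377.997 × 0.733306 = 277.187 kN·m.
A normal force at the bottom, 1.42 m from the hinge, must supply this moment: P = 277.187/1.42 = 195.202 kN.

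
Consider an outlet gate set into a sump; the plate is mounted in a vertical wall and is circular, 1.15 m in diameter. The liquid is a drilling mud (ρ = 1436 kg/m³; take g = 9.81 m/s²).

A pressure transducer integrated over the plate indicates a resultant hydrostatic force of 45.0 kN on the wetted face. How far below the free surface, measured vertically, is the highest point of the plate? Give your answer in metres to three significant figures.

γ = ρg = 1436 × 9.81 / 1000 = 14.08716 kN/m³.
A = π(0.575)² = 1.03869 m².
From F = γ·h_c·A, the centroid depth is h_c = 45.0/(14.08716 × 1.03869) = 3.07541 m.
The centroid is at the centre, 0.575 m below the top of the plate, so the highest point sits at h_top = 3.07541 − 0.575 = 2.50041 m below the surface.

d_top ≈ 2.50 m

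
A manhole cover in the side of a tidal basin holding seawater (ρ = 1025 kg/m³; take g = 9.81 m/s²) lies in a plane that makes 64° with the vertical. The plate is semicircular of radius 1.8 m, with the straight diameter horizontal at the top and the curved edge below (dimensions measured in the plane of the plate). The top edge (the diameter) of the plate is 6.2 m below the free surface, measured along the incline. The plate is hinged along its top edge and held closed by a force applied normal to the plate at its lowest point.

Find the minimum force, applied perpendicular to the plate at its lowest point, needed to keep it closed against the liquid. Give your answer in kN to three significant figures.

γ = ρg = 1025 × 9.81 / 1000 = 10.05525 kN/m³.
The plate makes 64° with the vertical, i.e. θ = 90° − 64° = 26° to the horizontal. Measuring y along the incline from the free-surface line, vertical depth h = y·sinθ with sinθ = 0.438371.
The centroid of a semicircle lies 4r/(3π) = 0.763944 m from the diameter, here below the top edge, so y_c = 6.2 + 0.763944 = 6.96394 m and h_c = 6.96394 × 0.438371 = 3.05279 m.
A = πr²/2 = π × 1.8²/2 = 5.08938 m².
Resultant F = γ·h_c·A = 10.05525 × 3.05279 × 5.08938 = 156.226 kN.
I_c = (π/8 − 8/(9π))·r⁴ = 0.109757 × 1.8⁴ = 1.15219 m⁴.
Centre of pressure: y_p = y_c + I_c/(y_c·A) = 6.96394 + 1.15219/(6.96394 × 5.08938) = 6.96394 + 0.032509 = 6.99645 m along the plane.
The resultant acts 0.763944 + 0.032509 = 0.796453 m (along the plate) below the hinge at the top edge, so the moment about the hinge is M = F × 0.796453 = 156.226 × 0.796453 = 124.427 kN·m.
A normal force at the bottom, 1.8 m from the hinge, must supply this moment: P = 124.427/1.8 = 69.1261 kN.

P ≈ 69.1 kN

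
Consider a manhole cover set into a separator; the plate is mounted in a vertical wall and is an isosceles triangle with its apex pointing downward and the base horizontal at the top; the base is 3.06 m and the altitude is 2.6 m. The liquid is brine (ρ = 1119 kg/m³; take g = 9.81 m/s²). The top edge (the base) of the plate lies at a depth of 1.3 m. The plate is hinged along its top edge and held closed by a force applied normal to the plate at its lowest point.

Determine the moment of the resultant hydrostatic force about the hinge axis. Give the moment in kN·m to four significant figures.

M ≈ 98.40 kN·m

γ = ρg = 1119 × 9.81 / 1000 = 10.97739 kN/m³.
With the apex down, the centroid sits h/3 = 2.6/3 = 0.866667 m below the base (the top edge), so the centroid depth is h_c = 1.3 + 0.866667 = 2.16667 m.
A = ½ × 3.06 × 2.6 = 3.978 m².
Resultant F = γ·h_c·A = 10.97739 × 2.16667 × 3.978 = 94.6143 kN.
I_c = b·h³/36 = 3.06 × 2.6³/36 = 1.49396 m⁴.
Centre of pressure: y_p = y_c + I_c/(y_c·A) = 2.16667 + 1.49396/(2.16667 × 3.978) = 2.16667 + 0.173333 = 2.34 m along the plane.
The resultant acts 0.866667 + 0.173333 = 1.04 m (along the plate) below the hinge at the top edge, so the moment about the hinge is M = F × 1.04 = 94.6143 × 1.04 = 98.3989 kN·m.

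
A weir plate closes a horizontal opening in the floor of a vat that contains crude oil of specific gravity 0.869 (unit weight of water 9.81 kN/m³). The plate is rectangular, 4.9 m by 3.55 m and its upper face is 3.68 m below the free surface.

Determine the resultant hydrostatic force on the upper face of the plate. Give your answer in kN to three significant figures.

γ = 0.869 × 9.81 = 8.52489 kN/m³.
The plate is horizontal, so pressure is uniform at p = γ·h = 8.52489 × 3.68 = 31.3716 kN/m².
A = 4.9 × 3.55 = 17.395 m².
F = p·A = 31.3716 × 17.395 = 545.709 kN.

F ≈ 546 kN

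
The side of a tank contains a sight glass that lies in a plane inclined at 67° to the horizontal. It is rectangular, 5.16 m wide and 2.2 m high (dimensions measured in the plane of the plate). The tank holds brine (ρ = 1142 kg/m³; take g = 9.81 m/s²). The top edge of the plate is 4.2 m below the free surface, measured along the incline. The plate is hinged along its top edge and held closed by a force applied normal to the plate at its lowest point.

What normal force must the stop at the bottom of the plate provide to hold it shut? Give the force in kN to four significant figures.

γ = ρg = 1142 × 9.81 / 1000 = 11.20302 kN/m³.
Let θ = 67° be the plate's angle to the horizontal; measure y along the incline from where the plane meets the free surface. Vertical depth h = y·sinθ with sinθ = 0.920505.
The centroid lies 2.2/2 = 1.1 m below the top edge, so y_c = 4.2 + 1.1 = 5.3 m and h_c = 5.3 × 0.920505 = 4.87868 m.
A = 5.16 × 2.2 = 11.352 m².
Resultant F = γ·h_c·A = 11.20302 × 4.87868 × 11.352 = 620.454 kN.
I_c = b·h³/12 = 5.16 × 2.2³/12 = 4.57864 m⁴.
Centre of pressure: y_p = y_c + I_c/(y_c·A) = 5.3 + 4.57864/(5.3 × 11.352) = 5.3 + 0.0761006 = 5.3761 m along the plane.
The resultant acts 1.1 + 0.0761006 = 1.1761 m (along the plate) below the hinge at the top edge, so the moment about the hinge is M = F × 1.1761 = 620.454 × 1.1761 = 729.716 kN·m.
A normal force at the bottom, 2.2 m from the hinge, must supply this moment: P = 729.716/2.2 = 331.689 kN.

P ≈ 331.7 kN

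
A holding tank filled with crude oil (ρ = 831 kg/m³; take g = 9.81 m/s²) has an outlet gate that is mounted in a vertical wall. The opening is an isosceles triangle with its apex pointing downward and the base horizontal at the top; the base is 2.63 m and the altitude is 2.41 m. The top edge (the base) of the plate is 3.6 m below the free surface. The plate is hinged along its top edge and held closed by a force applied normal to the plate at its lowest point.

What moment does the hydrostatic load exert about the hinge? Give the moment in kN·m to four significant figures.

M ≈ 99.72 kN·m

γ = ρg = 831 × 9.81 / 1000 = 8.15211 kN/m³.
With the apex down, the centroid sits h/3 = 2.41/3 = 0.803333 m below the base (the top edge), so the centroid depth is h_c = 3.6 + 0.803333 = 4.40333 m.
A = ½ × 2.63 × 2.41 = 3.16915 m².
Resultant F = γ·h_c·A = 8.15211 × 4.40333 × 3.16915 = 113.761 kN.
I_c = b·h³/36 = 2.63 × 2.41³/36 = 1.0226 m⁴.
Centre of pressure: y_p = y_c + I_c/(y_c·A) = 4.40333 + 1.0226/(4.40333 × 3.16915) = 4.40333 + 0.0732794 = 4.47661 m along the plane.
The resultant acts 0.803333 + 0.0732794 = 0.876612 m (along the plate) below the hinge at the top edge, so the moment about the hinge is M = F × 0.876612 = 113.761 × 0.876612 = 99.7243 kN·m.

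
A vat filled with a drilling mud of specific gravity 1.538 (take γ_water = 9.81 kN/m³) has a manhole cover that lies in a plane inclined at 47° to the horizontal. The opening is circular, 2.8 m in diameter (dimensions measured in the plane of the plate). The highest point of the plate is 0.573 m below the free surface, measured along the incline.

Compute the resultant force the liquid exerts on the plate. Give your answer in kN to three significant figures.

F ≈ 134 kN

γ = 1.538 × 9.81 = 15.08778 kN/m³.
Let θ = 47° be the plate's angle to the horizontal; measure y along the incline from where the plane meets the free surface. Vertical depth h = y·sinθ with sinθ = 0.731354.
The centroid is at the centre, 1.4 m below the top of the plate, so y_c = 0.573 + 1.4 = 1.973 m and h_c = 1.973 × 0.731354 = 1.44296 m.
A = π(1.4)² = 6.15752 m².
Resultant F = γ·h_c·A = 15.08778 × 1.44296 × 6.15752 = 134.056 kN.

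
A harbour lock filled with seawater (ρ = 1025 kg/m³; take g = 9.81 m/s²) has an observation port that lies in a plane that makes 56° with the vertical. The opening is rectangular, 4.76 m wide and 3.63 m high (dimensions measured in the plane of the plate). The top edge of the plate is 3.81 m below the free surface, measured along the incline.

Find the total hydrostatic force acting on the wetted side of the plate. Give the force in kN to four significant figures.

F ≈ 546.5 kN

γ = ρg = 1025 × 9.81 / 1000 = 10.05525 kN/m³.
The plate makes 56° with the vertical, i.e. θ = 90° − 56° = 34° to the horizontal. Measuring y along the incline from the free-surface line, vertical depth h = y·sinθ with sinθ = 0.559193.
The centroid lies 3.63/2 = 1.815 m below the top edge, so y_c = 3.81 + 1.815 = 5.625 m and h_c = 5.625 × 0.559193 = 3.14546 m.
A = 4.76 × 3.63 = 17.2788 m².
Resultant F = γ·h_c·A = 10.05525 × 3.14546 × 17.2788 = 546.501 kN.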